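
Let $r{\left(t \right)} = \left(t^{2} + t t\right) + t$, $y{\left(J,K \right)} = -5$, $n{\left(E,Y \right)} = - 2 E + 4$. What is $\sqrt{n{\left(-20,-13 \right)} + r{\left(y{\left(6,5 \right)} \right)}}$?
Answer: $\sqrt{89} \approx 9.434$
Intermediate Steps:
$n{\left(E,Y \right)} = 4 - 2 E$
$r{\left(t \right)} = t + 2 t^{2}$ ($r{\left(t \right)} = \left(t^{2} + t^{2}\right) + t = 2 t^{2} + t = t + 2 t^{2}$)
$\sqrt{n{\left(-20,-13 \right)} + r{\left(y{\left(6,5 \right)} \right)}} = \sqrt{\left(4 - -40\right) - 5 \left(1 + 2 \left(-5\right)\right)} = \sqrt{\left(4 + 40\right) - 5 \left(1 - 10\right)} = \sqrt{44 - -45} = \sqrt{44 + 45} = \sqrt{89}$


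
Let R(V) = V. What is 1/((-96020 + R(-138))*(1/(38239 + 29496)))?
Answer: -67735/96158 ≈ -0.70441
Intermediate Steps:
1/((-96020 + R(-138))*(1/(38239 + 29496))) = 1/((-96020 - 138)*(1/(38239 + 29496))) = 1/((-96158)*(1/67735)) = -1/(96158*1/67735) = -1/96158*67735 = -67735/96158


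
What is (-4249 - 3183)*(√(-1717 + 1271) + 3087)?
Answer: -22942584 - 7432*I*√446 ≈ -2.2943e+7 - 1.5695e+5*I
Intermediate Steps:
(-4249 - 3183)*(√(-1717 + 1271) + 3087) = -7432*(√(-446) + 3087) = -7432*(I*√446 + 3087) = -7432*(3087 + I*√446) = -22942584 - 7432*I*√446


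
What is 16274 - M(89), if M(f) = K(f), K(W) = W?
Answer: 16185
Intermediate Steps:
M(f) = f
16274 - M(89) = 16274 - 1*89 = 16274 - 89 = 16185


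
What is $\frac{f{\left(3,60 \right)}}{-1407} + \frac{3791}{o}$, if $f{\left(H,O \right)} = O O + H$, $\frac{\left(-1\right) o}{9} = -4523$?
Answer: $- \frac{47111128}{19091583} \approx -2.4676$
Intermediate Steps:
$o = 40707$ ($o = \left(-9\right) \left(-4523\right) = 40707$)
$f{\left(H,O \right)} = H + O^{2}$ ($f{\left(H,O \right)} = O^{2} + H = H + O^{2}$)
$\frac{f{\left(3,60 \right)}}{-1407} + \frac{3791}{o} = \frac{3 + 60^{2}}{-1407} + \frac{3791}{40707} = \left(3 + 3600\right) \left(- \frac{1}{1407}\right) + 3791 \cdot \frac{1}{40707} = 3603 \left(- \frac{1}{1407}\right) + \frac{3791}{40707} = - \frac{1201}{469} + \frac{3791}{40707} = - \frac{47111128}{19091583}$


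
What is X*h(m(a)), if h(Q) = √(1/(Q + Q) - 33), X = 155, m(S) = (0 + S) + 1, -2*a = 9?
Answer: 310*I*√406/7 ≈ 892.33*I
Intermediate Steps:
a = -9/2 (a = -½*9 = -9/2 ≈ -4.5000)
m(S) = 1 + S (m(S) = S + 1 = 1 + S)
h(Q) = √(-33 + 1/(2*Q)) (h(Q) = √(1/(2*Q) - 33) = √(-33 + 1/(2*Q)))
X*h(m(a)) = 155*(√(-132 + 2/(1 - 9/2))/2) = 155*(√(-132 + 2/(-7/2))/2) = 155*(√(-132 + 2*(-2/7))/2) = 155*(√(-132 - 4/7)/2) = 155*(√(-928/7)/2) = 155*((4*I*√406/7)/2) = 155*(2*I*√406/7) = 310*I*√406/7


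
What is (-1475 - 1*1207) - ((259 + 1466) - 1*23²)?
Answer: -3878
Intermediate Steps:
(-1475 - 1*1207) - ((259 + 1466) - 1*23²) = (-1475 - 1207) - (1725 - 1*529) = -2682 - (1725 - 529) = -2682 - 1*1196 = -2682 - 1196 = -3878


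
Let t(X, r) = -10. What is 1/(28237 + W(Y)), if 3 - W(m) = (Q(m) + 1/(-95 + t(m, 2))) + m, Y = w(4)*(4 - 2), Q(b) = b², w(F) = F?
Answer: 105/2957641 ≈ 3.5501e-5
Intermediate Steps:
Y = 8 (Y = 4*(4 - 2) = 4*2 = 8)
W(m) = 316/105 - m - m² (W(m) = 3 - ((m² + 1/(-95 - 10)) + m) = 3 - ((m² + 1/(-105)) + m) = 3 - ((m² - 1/105) + m) = 3 - ((-1/105 + m²) + m) = 3 - (-1/105 + m + m²) = 3 + (1/105 - m - m²) = 316/105 - m - m²)
1/(28237 + W(Y)) = 1/(28237 + (316/105 - 1*8 - 1*8²)) = 1/(28237 + (316/105 - 8 - 1*64)) = 1/(28237 + (316/105 - 8 - 64)) = 1/(28237 - 7244/105) = 1/(2957641/105) = 105/2957641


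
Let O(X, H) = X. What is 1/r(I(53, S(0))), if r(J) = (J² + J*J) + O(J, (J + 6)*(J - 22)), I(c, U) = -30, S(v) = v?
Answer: 1/1770 ≈ 0.00056497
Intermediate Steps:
r(J) = J + 2*J² (r(J) = (J² + J*J) + J = (J² + J²) + J = 2*J² + J = J + 2*J²)
1/r(I(53, S(0))) = 1/(-30*(1 + 2*(-30))) = 1/(-30*(1 - 60)) = 1/(-30*(-59)) = 1/1770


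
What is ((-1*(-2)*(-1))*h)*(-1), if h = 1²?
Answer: 2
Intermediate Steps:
h = 1
((-1*(-2)*(-1))*h)*(-1) = ((-1*(-2)*(-1))*1)*(-1) = ((2*(-1))*1)*(-1) = -2*1*(-1) = -2*(-1) = 2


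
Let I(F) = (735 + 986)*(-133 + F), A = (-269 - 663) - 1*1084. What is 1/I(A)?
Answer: -1/3698429 ≈ -2.7039e-7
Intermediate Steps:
A = -2016 (A = -932 - 1084 = -2016)
I(F) = -228893 + 1721*F (I(F) = 1721*(-133 + F) = -228893 + 1721*F)
1/I(A) = 1/(-228893 + 1721*(-2016)) = 1/(-228893 - 3469536) = 1/(-3698429) = -1/3698429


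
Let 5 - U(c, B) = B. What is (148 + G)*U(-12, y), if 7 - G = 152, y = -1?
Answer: 18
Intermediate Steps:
U(c, B) = 5 - B
G = -145 (G = 7 - 1*152 = 7 - 152 = -145)
(148 + G)*U(-12, y) = (148 - 145)*(5 - 1*(-1)) = 3*(5 + 1) = 3*6 = 18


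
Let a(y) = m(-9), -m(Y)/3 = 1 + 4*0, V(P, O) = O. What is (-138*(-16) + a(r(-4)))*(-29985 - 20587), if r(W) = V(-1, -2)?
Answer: -111511260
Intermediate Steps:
r(W) = -2
m(Y) = -3 (m(Y) = -3*(1 + 4*0) = -3*(1 + 0) = -3*1 = -3)
a(y) = -3
(-138*(-16) + a(r(-4)))*(-29985 - 20587) = (-138*(-16) - 3)*(-29985 - 20587) = (2208 - 3)*(-50572) = 2205*(-50572) = -111511260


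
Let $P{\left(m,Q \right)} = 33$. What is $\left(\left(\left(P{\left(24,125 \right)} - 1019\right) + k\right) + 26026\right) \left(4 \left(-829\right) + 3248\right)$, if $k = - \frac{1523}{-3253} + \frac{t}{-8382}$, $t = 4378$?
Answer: $- \frac{2110334687248}{1239393} \approx -1.7027 \cdot 10^{6}$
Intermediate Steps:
$k = - \frac{67084}{1239393}$ ($k = - \frac{1523}{-3253} + \frac{4378}{-8382} = \left(-1523\right) \left(- \frac{1}{3253}\right) + 4378 \left(- \frac{1}{8382}\right) = \frac{1523}{3253} - \frac{199}{381} = - \frac{67084}{1239393} \approx -0.054127$)
$\left(\left(\left(P{\left(24,125 \right)} - 1019\right) + k\right) + 26026\right) \left(4 \left(-829\right) + 3248\right) = \left(\left(\left(33 - 1019\right) - \frac{67084}{1239393}\right) + 26026\right) \left(4 \left(-829\right) + 3248\right) = \left(\left(-986 - \frac{67084}{1239393}\right) + 26026\right) \left(-3316 + 3248\right) = \left(- \frac{1222108582}{1239393} + 26026\right) \left(-68\right) = \frac{31034333636}{1239393} \left(-68\right) = - \frac{2110334687248}{1239393}$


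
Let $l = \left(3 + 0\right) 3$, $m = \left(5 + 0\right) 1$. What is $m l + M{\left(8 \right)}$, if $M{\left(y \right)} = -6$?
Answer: $39$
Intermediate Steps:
$m = 5$ ($m = 5 \cdot 1 = 5$)
$l = 9$ ($l = 3 \cdot 3 = 9$)
$m l + M{\left(8 \right)} = 5 \cdot 9 - 6 = 45 - 6 = 39$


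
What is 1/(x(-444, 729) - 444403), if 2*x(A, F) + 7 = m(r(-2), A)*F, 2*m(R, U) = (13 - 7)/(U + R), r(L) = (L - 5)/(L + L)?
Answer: -3538/1572318945 ≈ -2.2502e-6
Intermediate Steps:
r(L) = (-5 + L)/(2*L) (r(L) = (-5 + L)/((2*L)) = (-5 + L)*(1/(2*L)) = (-5 + L)/(2*L))
m(R, U) = 3/(R + U) (m(R, U) = ((13 - 7)/(U + R))/2 = (6/(R + U))/2 = 3/(R + U))
x(A, F) = -7/2 + 3*F/(2*(7/4 + A)) (x(A, F) = -7/2 + ((3/((½)*(-5 - 2)/(-2) + A))*F)/2 = -7/2 + ((3/((½)*(-½)*(-7) + A))*F)/2 = -7/2 + ((3/(7/4 + A))*F)/2 = -7/2 + (3*F/(7/4 + A))/2 = -7/2 + 3*F/(2*(7/4 + A)))
1/(x(-444, 729) - 444403) = 1/((-49 - 28*(-444) + 12*729)/(2*(7 + 4*(-444))) - 444403) = 1/((-49 + 12432 + 8748)/(2*(7 - 1776)) - 444403) = 1/((½)*21131/(-1769) - 444403) = 1/((½)*(-1/1769)*21131 - 444403) = 1/(-21131/3538 - 444403) = 1/(-1572318945/3538) = -3538/1572318945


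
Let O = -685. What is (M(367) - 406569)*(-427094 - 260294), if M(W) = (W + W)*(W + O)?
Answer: 439915259628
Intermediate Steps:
M(W) = 2*W*(-685 + W) (M(W) = (W + W)*(W - 685) = (2*W)*(-685 + W) = 2*W*(-685 + W))
(M(367) - 406569)*(-427094 - 260294) = (2*367*(-685 + 367) - 406569)*(-427094 - 260294) = (2*367*(-318) - 406569)*(-687388) = (-233412 - 406569)*(-687388) = -639981*(-687388) = 439915259628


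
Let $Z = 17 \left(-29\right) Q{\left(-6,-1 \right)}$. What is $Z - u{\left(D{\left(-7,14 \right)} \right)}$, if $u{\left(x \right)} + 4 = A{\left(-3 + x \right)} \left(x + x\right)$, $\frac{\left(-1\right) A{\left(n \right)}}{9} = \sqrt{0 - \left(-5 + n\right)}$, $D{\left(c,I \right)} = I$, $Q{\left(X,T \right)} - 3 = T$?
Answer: $-982 + 252 i \sqrt{6} \approx -982.0 + 617.27 i$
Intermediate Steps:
$Q{\left(X,T \right)} = 3 + T$
$A{\left(n \right)} = - 9 \sqrt{5 - n}$ ($A{\left(n \right)} = - 9 \sqrt{0 - \left(-5 + n\right)} = - 9 \sqrt{5 - n}$)
$u{\left(x \right)} = -4 - 18 x \sqrt{8 - x}$ ($u{\left(x \right)} = -4 + - 9 \sqrt{5 - \left(-3 + x\right)} \left(x + x\right) = -4 + - 9 \sqrt{5 - \left(-3 + x\right)} 2 x = -4 + - 9 \sqrt{8 - x} 2 x = -4 - 18 x \sqrt{8 - x}$)
$Z = -986$ ($Z = 17 \left(-29\right) \left(3 - 1\right) = \left(-493\right) 2 = -986$)
$Z - u{\left(D{\left(-7,14 \right)} \right)} = -986 - \left(-4 - 252 \sqrt{8 - 14}\right) = -986 - \left(-4 - 252 \sqrt{-6}\right) = -986 - \left(-4 - 252 i \sqrt{6}\right) = -986 + \left(4 + 252 i \sqrt{6}\right) = -982 + 252 i \sqrt{6}$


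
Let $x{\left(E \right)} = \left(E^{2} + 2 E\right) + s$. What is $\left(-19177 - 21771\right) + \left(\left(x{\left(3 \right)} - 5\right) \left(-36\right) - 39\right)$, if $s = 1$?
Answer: $-41383$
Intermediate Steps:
$x{\left(E \right)} = 1 + E^{2} + 2 E$ ($x{\left(E \right)} = \left(E^{2} + 2 E\right) + 1 = 1 + E^{2} + 2 E$)
$\left(-19177 - 21771\right) + \left(\left(x{\left(3 \right)} - 5\right) \left(-36\right) - 39\right) = \left(-19177 - 21771\right) + \left(\left(\left(1 + 3^{2} + 2 \cdot 3\right) - 5\right) \left(-36\right) - 39\right) = -40948 + \left(\left(\left(1 + 9 + 6\right) - 5\right) \left(-36\right) - 39\right) = -40948 + \left(\left(16 - 5\right) \left(-36\right) - 39\right) = -40948 + \left(11 \left(-36\right) - 39\right) = -40948 - 435 = -41383$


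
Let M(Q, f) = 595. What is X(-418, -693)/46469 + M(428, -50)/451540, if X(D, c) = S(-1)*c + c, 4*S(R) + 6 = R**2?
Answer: 5293918/1049130613 ≈ 0.0050460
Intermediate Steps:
S(R) = -3/2 + R**2/4
X(D, c) = -c/4 (X(D, c) = (-3/2 + (1/4)*(-1)**2)*c + c = (-3/2 + (1/4)*1)*c + c = (-3/2 + 1/4)*c + c = -5*c/4 + c = -c/4)
X(-418, -693)/46469 + M(428, -50)/451540 = -1/4*(-693)/46469 + 595/451540 = (693/4)*(1/46469) + 595*(1/451540) = 693/185876 + 119/90308 = 5293918/1049130613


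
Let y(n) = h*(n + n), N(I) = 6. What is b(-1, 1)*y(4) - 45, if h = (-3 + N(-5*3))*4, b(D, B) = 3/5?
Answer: 63/5 ≈ 12.600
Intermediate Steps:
b(D, B) = ⅗ (b(D, B) = 3*(⅕) = ⅗)
h = 12 (h = (-3 + 6)*4 = 3*4 = 12)
y(n) = 24*n (y(n) = 12*(n + n) = 12*(2*n) = 24*n)
b(-1, 1)*y(4) - 45 = 3*(24*4)/5 - 45 = (⅗)*96 - 45 = 288/5 - 45 = 63/5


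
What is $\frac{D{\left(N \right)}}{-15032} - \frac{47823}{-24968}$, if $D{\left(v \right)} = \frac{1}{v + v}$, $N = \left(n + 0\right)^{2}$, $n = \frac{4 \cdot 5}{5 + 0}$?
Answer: $\frac{2875498223}{1501275904} \approx 1.9154$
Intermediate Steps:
$n = 4$ ($n = \frac{20}{5} = 20 \cdot \frac{1}{5} = 4$)
$N = 16$ ($N = \left(4 + 0\right)^{2} = 4^{2} = 16$)
$D{\left(v \right)} = \frac{1}{2 v}$
$\frac{D{\left(N \right)}}{-15032} - \frac{47823}{-24968} = \frac{\frac{1}{2} \cdot \frac{1}{16}}{-15032} - \frac{47823}{-24968} = \frac{1}{2} \cdot \frac{1}{16} \left(- \frac{1}{15032}\right) - - \frac{47823}{24968} = \frac{1}{32} \left(- \frac{1}{15032}\right) + \frac{47823}{24968} = - \frac{1}{481024} + \frac{47823}{24968} = \frac{2875498223}{1501275904}$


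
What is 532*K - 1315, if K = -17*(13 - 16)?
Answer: 25817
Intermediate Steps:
K = 51 (K = -17*(-3) = 51)
532*K - 1315 = 532*51 - 1315 = 27132 - 1315 = 25817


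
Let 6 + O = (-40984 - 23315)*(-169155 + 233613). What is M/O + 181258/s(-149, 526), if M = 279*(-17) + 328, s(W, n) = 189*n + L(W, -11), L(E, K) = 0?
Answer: 17886657557557/9810232571916 ≈ 1.8233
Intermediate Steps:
s(W, n) = 189*n (s(W, n) = 189*n + 0 = 189*n)
O = -4144584948 (O = -6 + (-40984 - 23315)*(-169155 + 233613) = -6 - 64299*64458 = -6 - 4144584942 = -4144584948)
M = -4415 (M = -4743 + 328 = -4415)
M/O + 181258/s(-149, 526) = -4415/(-4144584948) + 181258/((189*526)) = -4415*(-1/4144584948) + 181258/99414 = 4415/4144584948 + 181258*(1/99414) = 4415/4144584948 + 12947/7101 = 17886657557557/9810232571916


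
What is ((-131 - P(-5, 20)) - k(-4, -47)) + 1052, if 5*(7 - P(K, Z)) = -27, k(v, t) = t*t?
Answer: -6502/5 ≈ -1300.4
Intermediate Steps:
k(v, t) = t²
P(K, Z) = 62/5 (P(K, Z) = 7 - ⅕*(-27) = 7 + 27/5 = 62/5)
((-131 - P(-5, 20)) - k(-4, -47)) + 1052 = ((-131 - 1*62/5) - 1*(-47)²) + 1052 = ((-131 - 62/5) - 1*2209) + 1052 = (-717/5 - 2209) + 1052 = -11762/5 + 1052 = -6502/5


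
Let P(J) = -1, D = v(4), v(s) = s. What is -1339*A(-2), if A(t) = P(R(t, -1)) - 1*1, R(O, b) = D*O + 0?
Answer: 2678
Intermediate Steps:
D = 4
R(O, b) = 4*O (R(O, b) = 4*O + 0 = 4*O)
A(t) = -2 (A(t) = -1 - 1*1 = -1 - 1 = -2)
-1339*A(-2) = -1339*(-2) = 2678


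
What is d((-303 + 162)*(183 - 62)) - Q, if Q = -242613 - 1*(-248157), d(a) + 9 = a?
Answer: -22614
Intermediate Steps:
d(a) = -9 + a
Q = 5544 (Q = -242613 + 248157 = 5544)
d((-303 + 162)*(183 - 62)) - Q = (-9 + (-303 + 162)*(183 - 62)) - 1*5544 = (-9 - 141*121) - 5544 = (-9 - 17061) - 5544 = -17070 - 5544 = -22614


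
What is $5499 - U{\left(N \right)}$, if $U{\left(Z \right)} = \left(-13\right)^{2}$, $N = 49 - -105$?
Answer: $5330$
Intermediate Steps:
$N = 154$ ($N = 49 + 105 = 154$)
$U{\left(Z \right)} = 169$
$5499 - U{\left(N \right)} = 5499 - 169 = 5330$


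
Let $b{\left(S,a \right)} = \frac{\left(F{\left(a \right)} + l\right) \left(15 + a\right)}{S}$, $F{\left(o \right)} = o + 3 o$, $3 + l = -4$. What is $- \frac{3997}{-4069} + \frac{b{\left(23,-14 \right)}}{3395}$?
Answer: $\frac{44549914}{45389695} \approx 0.9815$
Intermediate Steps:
$l = -7$ ($l = -3 - 4 = -7$)
$F{\left(o \right)} = 4 o$
$b{\left(S,a \right)} = \frac{\left(-7 + 4 a\right) \left(15 + a\right)}{S}$ ($b{\left(S,a \right)} = \frac{\left(4 a - 7\right) \left(15 + a\right)}{S} = \frac{\left(-7 + 4 a\right) \left(15 + a\right)}{S}$)
$- \frac{3997}{-4069} + \frac{b{\left(23,-14 \right)}}{3395} = - \frac{3997}{-4069} + \frac{\frac{1}{23} \left(-105 + 4 \left(-14\right)^{2} + 53 \left(-14\right)\right)}{3395} = \left(-3997\right) \left(- \frac{1}{4069}\right) + \frac{-105 + 4 \cdot 196 - 742}{23} \cdot \frac{1}{3395} = \frac{3997}{4069} + \frac{-105 + 784 - 742}{23} \cdot \frac{1}{3395} = \frac{3997}{4069} + \frac{1}{23} \left(-63\right) \frac{1}{3395} = \frac{3997}{4069} - \frac{9}{11155} = \frac{44549914}{45389695}$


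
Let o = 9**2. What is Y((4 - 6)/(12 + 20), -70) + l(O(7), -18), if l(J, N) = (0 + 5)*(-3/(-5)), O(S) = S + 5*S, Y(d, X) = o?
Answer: 84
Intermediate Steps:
o = 81
Y(d, X) = 81
O(S) = 6*S
l(J, N) = 3 (l(J, N) = 5*(-3*(-1/5)) = 5*(3/5) = 3)
Y((4 - 6)/(12 + 20), -70) + l(O(7), -18) = 81 + 3 = 84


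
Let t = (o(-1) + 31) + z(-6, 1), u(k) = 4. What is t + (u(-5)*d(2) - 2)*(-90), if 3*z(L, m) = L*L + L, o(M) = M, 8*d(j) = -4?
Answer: 400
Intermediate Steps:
d(j) = -½ (d(j) = (⅛)*(-4) = -½)
z(L, m) = L/3 + L²/3 (z(L, m) = (L*L + L)/3 = (L² + L)/3 = (L + L²)/3 = L/3 + L²/3)
t = 40 (t = (-1 + 31) + (⅓)*(-6)*(1 - 6) = 30 + (⅓)*(-6)*(-5) = 30 + 10 = 40)
t + (u(-5)*d(2) - 2)*(-90) = 40 + (4*(-½) - 2)*(-90) = 40 + (-2 - 2)*(-90) = 40 - 4*(-90) = 40 + 360 = 400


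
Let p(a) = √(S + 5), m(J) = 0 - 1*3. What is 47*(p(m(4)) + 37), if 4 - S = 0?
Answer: 1880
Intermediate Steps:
S = 4 (S = 4 - 1*0 = 4 + 0 = 4)
m(J) = -3 (m(J) = 0 - 3 = -3)
p(a) = 3 (p(a) = √(4 + 5) = √9 = 3)
47*(p(m(4)) + 37) = 47*(3 + 37) = 47*40 = 1880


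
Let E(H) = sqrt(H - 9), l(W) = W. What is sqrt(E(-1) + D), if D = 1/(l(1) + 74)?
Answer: sqrt(3 + 225*I*sqrt(10))/15 ≈ 1.2601 + 1.2548*I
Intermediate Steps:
E(H) = sqrt(-9 + H)
D = 1/75 (D = 1/(1 + 74) = 1/75 ≈ 0.013333)
sqrt(E(-1) + D) = sqrt(sqrt(-9 - 1) + 1/75) = sqrt(sqrt(-10) + 1/75) = sqrt(I*sqrt(10) + 1/75) = sqrt(1/75 + I*sqrt(10))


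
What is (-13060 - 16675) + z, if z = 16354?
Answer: -13381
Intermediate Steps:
(-13060 - 16675) + z = (-13060 - 16675) + 16354 = -29735 + 16354 = -13381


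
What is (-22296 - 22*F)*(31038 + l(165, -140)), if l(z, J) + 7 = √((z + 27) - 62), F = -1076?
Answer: 42698656 + 1376*√130 ≈ 4.2714e+7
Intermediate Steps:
l(z, J) = -7 + √(-35 + z) (l(z, J) = -7 + √((z + 27) - 62) = -7 + √((27 + z) - 62) = -7 + √(-35 + z))
(-22296 - 22*F)*(31038 + l(165, -140)) = (-22296 - 22*(-1076))*(31038 + (-7 + √(-35 + 165))) = (-22296 + 23672)*(31038 + (-7 + √130)) = 1376*(31031 + √130) = 42698656 + 1376*√130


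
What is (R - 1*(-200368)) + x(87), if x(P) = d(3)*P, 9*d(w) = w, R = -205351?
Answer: -4954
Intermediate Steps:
d(w) = w/9
x(P) = P/3 (x(P) = ((⅑)*3)*P = P/3)
(R - 1*(-200368)) + x(87) = (-205351 - 1*(-200368)) + (⅓)*87 = (-205351 + 200368) + 29 = -4983 + 29 = -4954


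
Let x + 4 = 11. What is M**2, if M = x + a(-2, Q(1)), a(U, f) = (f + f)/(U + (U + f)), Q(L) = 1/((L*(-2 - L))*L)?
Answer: 8649/169 ≈ 51.177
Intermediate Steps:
Q(L) = 1/(L**2*(-2 - L))
x = 7 (x = -4 + 11 = 7)
a(U, f) = 2*f/(f + 2*U) (a(U, f) = (2*f)/(f + 2*U) = 2*f/(f + 2*U))
M = 93/13 (M = 7 + 2*(-1/(1**2*(2 + 1)))/(-1/(1**2*(2 + 1)) + 2*(-2)) = 7 + 2*(-1*1/3)/(-1*1/3 - 4) = 7 + 2*(-1*1*1/3)/(-1*1*1/3 - 4) = 7 + 2*(-1/3)/(-1/3 - 4) = 7 + 2*(-1/3)/(-13/3) = 7 + 2*(-1/3)*(-3/13) = 7 + 2/13 = 93/13 ≈ 7.1538)
M**2 = (93/13)**2 = 8649/169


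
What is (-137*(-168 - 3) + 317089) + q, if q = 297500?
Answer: 638016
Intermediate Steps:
(-137*(-168 - 3) + 317089) + q = (-137*(-168 - 3) + 317089) + 297500 = (-137*(-171) + 317089) + 297500 = (23427 + 317089) + 297500 = 340516 + 297500 = 638016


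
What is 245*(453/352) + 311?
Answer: 220457/352 ≈ 626.30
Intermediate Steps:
245*(453/352) + 311 = 110985/352 + 311 = 220457/352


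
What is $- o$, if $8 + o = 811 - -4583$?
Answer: $-5386$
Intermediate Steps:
$o = 5386$ ($o = -8 + \left(811 - -4583\right) = -8 + \left(811 + 4583\right) = -8 + 5394 = 5386$)
$- o = \left(-1\right) 5386 = -5386$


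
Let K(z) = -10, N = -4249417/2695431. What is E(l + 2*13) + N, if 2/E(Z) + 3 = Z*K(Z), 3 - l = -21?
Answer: -2142847613/1355801793 ≈ -1.5805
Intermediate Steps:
l = 24 (l = 3 - 1*(-21) = 3 + 21 = 24)
N = -4249417/2695431 (N = -4249417*1/2695431 = -4249417/2695431 ≈ -1.5765)
E(Z) = 2/(-3 - 10*Z) (E(Z) = 2/(-3 + Z*(-10)) = 2/(-3 - 10*Z))
E(l + 2*13) + N = 2/(-3 - 10*(24 + 2*13)) - 4249417/2695431 = 2/(-3 - 10*(24 + 26)) - 4249417/2695431 = 2/(-3 - 10*50) - 4249417/2695431 = 2/(-3 - 500) - 4249417/2695431 = 2/(-503) - 4249417/2695431 = 2*(-1/503) - 4249417/2695431 = -2/503 - 4249417/2695431 = -2142847613/1355801793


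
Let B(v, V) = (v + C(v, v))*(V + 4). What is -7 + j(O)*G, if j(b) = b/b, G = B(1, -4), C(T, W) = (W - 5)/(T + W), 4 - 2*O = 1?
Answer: -7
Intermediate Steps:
O = 3/2 (O = 2 - ½*1 = 2 - ½ = 3/2 ≈ 1.5000)
C(T, W) = (-5 + W)/(T + W)
B(v, V) = (4 + V)*(v + (-5 + v)/(2*v)) (B(v, V) = (v + (-5 + v)/(v + v))*(V + 4) = (v + (-5 + v)/((2*v)))*(4 + V) = (v + (1/(2*v))*(-5 + v))*(4 + V) = (v + (-5 + v)/(2*v))*(4 + V) = (4 + V)*(v + (-5 + v)/(2*v)))
G = 0 (G = (½)*(-20 + 4*1 - 4*(-5 + 1) + 2*1²*(4 - 4))/1 = (½)*1*(-20 + 4 - 4*(-4) + 2*1*0) = (½)*1*(-20 + 4 + 16 + 0) = (½)*1*0 = 0)
j(b) = 1
-7 + j(O)*G = -7 + 1*0 = -7 + 0 = -7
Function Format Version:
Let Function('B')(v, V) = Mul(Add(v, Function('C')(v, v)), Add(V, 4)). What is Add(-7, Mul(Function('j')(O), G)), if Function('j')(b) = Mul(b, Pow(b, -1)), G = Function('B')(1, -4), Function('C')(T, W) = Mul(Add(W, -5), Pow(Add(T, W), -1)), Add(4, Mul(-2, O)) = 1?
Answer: -7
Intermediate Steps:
O = Rational(3, 2) (O = Add(2, Mul(Rational(-1, 2), 1)) = Add(2, Rational(-1, 2)) = Rational(3, 2) ≈ 1.5000)
Function('C')(T, W) = Mul(Pow(Add(T, W), -1), Add(-5, W)) (Function('C')(T, W) = Mul(Add(-5, W), Pow(Add(T, W), -1)) = Mul(Pow(Add(T, W), -1), Add(-5, W)))
Function('B')(v, V) = Mul(Add(4, V), Add(v, Mul(Rational(1, 2), Pow(v, -1), Add(-5, v)))) (Function('B')(v, V) = Mul(Add(v, Mul(Pow(Add(v, v), -1), Add(-5, v))), Add(V, 4)) = Mul(Add(v, Mul(Pow(Mul(2, v), -1), Add(-5, v))), Add(4, V)) = Mul(Add(v, Mul(Mul(Rational(1, 2), Pow(v, -1)), Add(-5, v))), Add(4, V)) = Mul(Add(v, Mul(Rational(1, 2), Pow(v, -1), Add(-5, v))), Add(4, V)) = Mul(Add(4, V), Add(v, Mul(Rational(1, 2), Pow(v, -1), Add(-5, v)))))
G = 0 (G = Mul(Rational(1, 2), Pow(1, -1), Add(-20, Mul(4, 1), Mul(-4, Add(-5, 1)), Mul(2, Pow(1, 2), Add(4, -4)))) = Mul(Rational(1, 2), 1, Add(-20, 4, Mul(-4, -4), Mul(2, 1, 0))) = Mul(Rational(1, 2), 1, Add(-20, 4, 16, 0)) = Mul(Rational(1, 2), 1, 0) = 0)
Function('j')(b) = 1
Add(-7, Mul(Function('j')(O), G)) = Add(-7, Mul(1, 0)) = Add(-7, 0) = -7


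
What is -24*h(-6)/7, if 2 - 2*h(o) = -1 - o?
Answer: 36/7 ≈ 5.1429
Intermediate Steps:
h(o) = 3/2 + o/2 (h(o) = 1 - (-1 - o)/2 = 1 + (½ + o/2) = 3/2 + o/2)
-24*h(-6)/7 = -24*(3/2 + (½)*(-6))/7 = -24*(3/2 - 3)*(⅐) = -24*(-3/2)*(⅐) = 36*(⅐) = 36/7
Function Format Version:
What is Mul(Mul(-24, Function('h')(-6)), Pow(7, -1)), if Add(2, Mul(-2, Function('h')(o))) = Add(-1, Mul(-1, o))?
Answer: Rational(36, 7) ≈ 5.1429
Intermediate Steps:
Function('h')(o) = Add(Rational(3, 2), Mul(Rational(1, 2), o)) (Function('h')(o) = Add(1, Mul(Rational(-1, 2), Add(-1, Mul(-1, o)))) = Add(1, Add(Rational(1, 2), Mul(Rational(1, 2), o))) = Add(Rational(3, 2), Mul(Rational(1, 2), o)))
Mul(Mul(-24, Function('h')(-6)), Pow(7, -1)) = Mul(Mul(-24, Add(Rational(3, 2), Mul(Rational(1, 2), -6))), Pow(7, -1)) = Mul(Mul(-24, Add(Rational(3, 2), -3)), Rational(1, 7)) = Mul(Mul(-24, Rational(-3, 2)), Rational(1, 7)) = Mul(36, Rational(1, 7)) = Rational(36, 7)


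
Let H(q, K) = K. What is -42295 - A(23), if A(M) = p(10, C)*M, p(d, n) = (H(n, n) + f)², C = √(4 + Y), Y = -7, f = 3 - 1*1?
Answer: -42318 - 92*I*√3 ≈ -42318.0 - 159.35*I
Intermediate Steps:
f = 2 (f = 3 - 1 = 2)
C = I*√3 (C = √(4 - 7) = √(-3) = I*√3 ≈ 1.732*I)
p(d, n) = (2 + n)² (p(d, n) = (n + 2)² = (2 + n)²)
A(M) = M*(2 + I*√3)² (A(M) = (2 + I*√3)²*M = M*(2 + I*√3)²)
-42295 - A(23) = -42295 - 23*(2 + I*√3)²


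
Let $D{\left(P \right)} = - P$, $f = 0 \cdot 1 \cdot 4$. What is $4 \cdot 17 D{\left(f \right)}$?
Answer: $0$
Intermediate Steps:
$f = 0$ ($f = 0 \cdot 4 = 0$)
$4 \cdot 17 D{\left(f \right)} = 4 \cdot 17 \left(\left(-1\right) 0\right) = 68 \cdot 0 = 0$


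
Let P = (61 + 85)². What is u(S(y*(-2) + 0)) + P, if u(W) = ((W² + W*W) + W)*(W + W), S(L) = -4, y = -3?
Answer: 21092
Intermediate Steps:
u(W) = 2*W*(W + 2*W²) (u(W) = ((W² + W²) + W)*(2*W) = (2*W² + W)*(2*W) = (W + 2*W²)*(2*W) = 2*W*(W + 2*W²))
P = 21316 (P = 146² = 21316)
u(S(y*(-2) + 0)) + P = (-4)²*(2 + 4*(-4)) + 21316 = 16*(2 - 16) + 21316 = 16*(-14) + 21316 = -224 + 21316 = 21092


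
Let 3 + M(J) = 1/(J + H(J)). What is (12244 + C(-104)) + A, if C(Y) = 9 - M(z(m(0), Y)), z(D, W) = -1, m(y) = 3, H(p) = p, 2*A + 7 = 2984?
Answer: 13745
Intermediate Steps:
A = 2977/2 (A = -7/2 + (½)*2984 = -7/2 + 1492 = 2977/2 ≈ 1488.5)
M(J) = -3 + 1/(2*J) (M(J) = -3 + 1/(J + J) = -3 + 1/(2*J))
C(Y) = 25/2 (C(Y) = 9 - (-3 + (½)/(-1)) = 9 - (-3 + (½)*(-1)) = 9 - (-3 - ½) = 9 - 1*(-7/2) = 9 + 7/2 = 25/2)
(12244 + C(-104)) + A = (12244 + 25/2) + 2977/2 = 24513/2 + 2977/2 = 13745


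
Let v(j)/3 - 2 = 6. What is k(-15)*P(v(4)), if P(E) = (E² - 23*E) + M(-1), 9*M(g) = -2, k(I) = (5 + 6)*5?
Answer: 11770/9 ≈ 1307.8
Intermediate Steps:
k(I) = 55 (k(I) = 11*5 = 55)
v(j) = 24 (v(j) = 6 + 3*6 = 6 + 18 = 24)
M(g) = -2/9 (M(g) = (⅑)*(-2) = -2/9)
P(E) = -2/9 + E² - 23*E (P(E) = (E² - 23*E) - 2/9 = -2/9 + E² - 23*E)
k(-15)*P(v(4)) = 55*(-2/9 + 24² - 23*24) = 55*(-2/9 + 576 - 552) = 55*(214/9) = 11770/9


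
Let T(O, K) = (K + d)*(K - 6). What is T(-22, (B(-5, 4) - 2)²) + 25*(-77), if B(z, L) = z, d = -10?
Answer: -248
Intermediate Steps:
T(O, K) = (-10 + K)*(-6 + K) (T(O, K) = (K - 10)*(K - 6) = (-10 + K)*(-6 + K))
T(-22, (B(-5, 4) - 2)²) + 25*(-77) = (60 + ((-5 - 2)²)² - 16*(-5 - 2)²) + 25*(-77) = (60 + ((-7)²)² - 16*(-7)²) - 1925 = (60 + 49² - 16*49) - 1925 = (60 + 2401 - 784) - 1925 = 1677 - 1925 = -248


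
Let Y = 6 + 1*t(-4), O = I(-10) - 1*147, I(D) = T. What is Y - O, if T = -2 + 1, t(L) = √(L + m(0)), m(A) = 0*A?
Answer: 154 + 2*I ≈ 154.0 + 2.0*I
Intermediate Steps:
m(A) = 0
t(L) = √L (t(L) = √(L + 0) = √L)
T = -1
I(D) = -1
O = -148 (O = -1 - 1*147 = -1 - 147 = -148)
Y = 6 + 2*I (Y = 6 + 1*√(-4) = 6 + 1*(2*I) = 6 + 2*I ≈ 6.0 + 2.0*I)
Y - O = (6 + 2*I) - 1*(-148) = (6 + 2*I) + 148 = 154 + 2*I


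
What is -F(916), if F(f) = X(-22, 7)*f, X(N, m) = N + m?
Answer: 13740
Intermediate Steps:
F(f) = -15*f (F(f) = (-22 + 7)*f = -15*f)
-F(916) = -(-15)*916 = -1*(-13740) = 13740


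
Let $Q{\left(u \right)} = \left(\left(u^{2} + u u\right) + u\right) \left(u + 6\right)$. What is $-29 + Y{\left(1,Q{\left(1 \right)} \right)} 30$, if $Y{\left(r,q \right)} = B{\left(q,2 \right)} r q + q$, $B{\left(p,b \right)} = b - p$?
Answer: $-11369$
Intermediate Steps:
$Q{\left(u \right)} = \left(6 + u\right) \left(u + 2 u^{2}\right)$ ($Q{\left(u \right)} = \left(\left(u^{2} + u^{2}\right) + u\right) \left(6 + u\right) = \left(2 u^{2} + u\right) \left(6 + u\right) = \left(u + 2 u^{2}\right) \left(6 + u\right) = \left(6 + u\right) \left(u + 2 u^{2}\right)$)
$Y{\left(r,q \right)} = q + q r \left(2 - q\right)$ ($Y{\left(r,q \right)} = \left(2 - q\right) r q + q = r \left(2 - q\right) q + q = q r \left(2 - q\right) + q = q + q r \left(2 - q\right)$)
$-29 + Y{\left(1,Q{\left(1 \right)} \right)} 30 = -29 + - 1 \left(6 + 2 \cdot 1^{2} + 13 \cdot 1\right) \left(-1 + 1 \left(-2 + 1 \left(6 + 2 \cdot 1^{2} + 13 \cdot 1\right)\right)\right) 30 = -29 + - 1 \left(6 + 2 \cdot 1 + 13\right) \left(-1 + 1 \left(-2 + 1 \left(6 + 2 \cdot 1 + 13\right)\right)\right) 30 = -29 + - 1 \left(6 + 2 + 13\right) \left(-1 + 1 \left(-2 + 1 \left(6 + 2 + 13\right)\right)\right) 30 = -29 + - 1 \cdot 21 \left(-1 + 1 \left(-2 + 1 \cdot 21\right)\right) 30 = -29 + \left(-1\right) 21 \left(-1 + 1 \left(-2 + 21\right)\right) 30 = -29 + \left(-1\right) 21 \left(-1 + 1 \cdot 19\right) 30 = -29 + \left(-1\right) 21 \left(-1 + 19\right) 30 = -29 + \left(-1\right) 21 \cdot 18 \cdot 30 = -29 - 11340 = -11369$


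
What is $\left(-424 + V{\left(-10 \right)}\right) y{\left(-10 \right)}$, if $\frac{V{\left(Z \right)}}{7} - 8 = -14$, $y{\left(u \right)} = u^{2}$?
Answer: $-46600$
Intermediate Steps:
$V{\left(Z \right)} = -42$ ($V{\left(Z \right)} = 56 + 7 \left(-14\right) = 56 - 98 = -42$)
$\left(-424 + V{\left(-10 \right)}\right) y{\left(-10 \right)} = \left(-424 - 42\right) \left(-10\right)^{2} = \left(-466\right) 100 = -46600$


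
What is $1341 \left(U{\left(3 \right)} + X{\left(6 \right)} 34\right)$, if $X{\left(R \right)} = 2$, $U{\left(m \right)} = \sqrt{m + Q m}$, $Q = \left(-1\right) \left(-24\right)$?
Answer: $91188 + 6705 \sqrt{3} \approx 1.028 \cdot 10^{5}$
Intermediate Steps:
$Q = 24$
$U{\left(m \right)} = 5 \sqrt{m}$ ($U{\left(m \right)} = \sqrt{m + 24 m} = \sqrt{25 m} = 5 \sqrt{m}$)
$1341 \left(U{\left(3 \right)} + X{\left(6 \right)} 34\right) = 1341 \left(5 \sqrt{3} + 2 \cdot 34\right) = 1341 \left(5 \sqrt{3} + 68\right) = 1341 \left(68 + 5 \sqrt{3}\right) = 91188 + 6705 \sqrt{3}$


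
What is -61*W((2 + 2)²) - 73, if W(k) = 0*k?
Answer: -73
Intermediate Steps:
W(k) = 0
-61*W((2 + 2)²) - 73 = -61*0 - 73 = 0 - 73 = -73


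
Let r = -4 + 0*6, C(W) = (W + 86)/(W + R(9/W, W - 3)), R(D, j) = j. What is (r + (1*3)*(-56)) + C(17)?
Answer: -5229/31 ≈ -168.68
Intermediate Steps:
C(W) = (86 + W)/(-3 + 2*W) (C(W) = (W + 86)/(W + (W - 3)) = (86 + W)/(W + (-3 + W)) = (86 + W)/(-3 + 2*W))
r = -4 (r = -4 + 0 = -4)
(r + (1*3)*(-56)) + C(17) = (-4 + (1*3)*(-56)) + (86 + 17)/(-3 + 2*17) = (-4 + 3*(-56)) + 103/(-3 + 34) = (-4 - 168) + 103/31 = -172 + (1/31)*103 = -172 + 103/31 = -5229/31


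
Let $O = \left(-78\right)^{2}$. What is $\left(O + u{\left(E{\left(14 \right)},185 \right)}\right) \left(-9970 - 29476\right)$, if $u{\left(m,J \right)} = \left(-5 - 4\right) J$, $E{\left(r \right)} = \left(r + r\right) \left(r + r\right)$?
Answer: $-174311874$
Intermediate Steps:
$E{\left(r \right)} = 4 r^{2}$ ($E{\left(r \right)} = 2 r 2 r = 4 r^{2}$)
$u{\left(m,J \right)} = - 9 J$
$O = 6084$
$\left(O + u{\left(E{\left(14 \right)},185 \right)}\right) \left(-9970 - 29476\right) = \left(6084 - 1665\right) \left(-9970 - 29476\right) = \left(6084 - 1665\right) \left(-39446\right) = 4419 \left(-39446\right) = -174311874$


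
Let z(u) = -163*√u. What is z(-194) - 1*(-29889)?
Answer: 29889 - 163*I*√194 ≈ 29889.0 - 2270.3*I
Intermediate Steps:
z(-194) - 1*(-29889) = -163*I*√194 - 1*(-29889) = -163*I*√194 + 29889 = 29889 - 163*I*√194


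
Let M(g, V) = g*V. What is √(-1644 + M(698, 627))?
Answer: 7*√8898 ≈ 660.30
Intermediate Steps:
M(g, V) = V*g
√(-1644 + M(698, 627)) = √(-1644 + 627*698) = √(-1644 + 437646) = √436002 = 7*√8898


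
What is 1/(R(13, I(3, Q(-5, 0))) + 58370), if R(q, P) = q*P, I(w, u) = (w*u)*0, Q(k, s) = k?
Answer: 1/58370 ≈ 1.7132e-5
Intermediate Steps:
I(w, u) = 0 (I(w, u) = (u*w)*0 = 0)
R(q, P) = P*q
1/(R(13, I(3, Q(-5, 0))) + 58370) = 1/(0*13 + 58370) = 1/(0 + 58370) = 1/58370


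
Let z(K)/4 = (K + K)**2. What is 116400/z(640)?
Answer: 291/16384 ≈ 0.017761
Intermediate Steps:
z(K) = 16*K**2 (z(K) = 4*(K + K)**2 = 4*(2*K)**2 = 4*(4*K**2) = 16*K**2)
116400/z(640) = 116400/((16*640**2)) = 116400/((16*409600)) = 116400/6553600 = 116400*(1/6553600) = 291/16384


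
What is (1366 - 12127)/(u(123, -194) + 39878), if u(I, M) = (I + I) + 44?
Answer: -10761/40168 ≈ -0.26790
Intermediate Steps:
u(I, M) = 44 + 2*I (u(I, M) = 2*I + 44 = 44 + 2*I)
(1366 - 12127)/(u(123, -194) + 39878) = (1366 - 12127)/((44 + 2*123) + 39878) = -10761/((44 + 246) + 39878) = -10761/(290 + 39878) = -10761/40168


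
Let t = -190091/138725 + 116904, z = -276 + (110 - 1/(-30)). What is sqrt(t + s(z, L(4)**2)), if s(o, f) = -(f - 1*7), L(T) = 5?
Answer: 11*sqrt(743603616671)/27745 ≈ 341.88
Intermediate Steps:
z = -4979/30 (z = -276 + (110 - 1*(-1/30)) = -276 + (110 + 1/30) = -276 + 3301/30 = -4979/30 ≈ -165.97)
s(o, f) = 7 - f (s(o, f) = -(f - 7) = -(-7 + f) = 7 - f)
t = 16217317309/138725 (t = -190091*1/138725 + 116904 = -190091/138725 + 116904 = 16217317309/138725 ≈ 1.1690e+5)
sqrt(t + s(z, L(4)**2)) = sqrt(16217317309/138725 + (7 - 1*5**2)) = sqrt(16217317309/138725 + (7 - 1*25)) = sqrt(16217317309/138725 + (7 - 25)) = sqrt(16217317309/138725 - 18) = sqrt(16214820259/138725) = 11*sqrt(743603616671)/27745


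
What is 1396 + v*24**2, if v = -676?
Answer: -387980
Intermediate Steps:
1396 + v*24**2 = 1396 - 676*24**2 = 1396 - 676*576 = 1396 - 389376 = -387980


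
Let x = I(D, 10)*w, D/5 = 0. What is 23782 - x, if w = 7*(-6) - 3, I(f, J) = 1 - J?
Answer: 23377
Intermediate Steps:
D = 0 (D = 5*0 = 0)
w = -45 (w = -42 - 3 = -45)
x = 405 (x = (1 - 1*10)*(-45) = (1 - 10)*(-45) = -9*(-45) = 405)
23782 - x = 23782 - 1*405 = 23782 - 405 = 23377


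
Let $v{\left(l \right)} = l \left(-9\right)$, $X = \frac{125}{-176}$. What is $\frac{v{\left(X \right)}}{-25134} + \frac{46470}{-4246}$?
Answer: $- \frac{3114677655}{284583904} \approx -10.945$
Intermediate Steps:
$X = - \frac{125}{176}$ ($X = 125 \left(- \frac{1}{176}\right) = - \frac{125}{176} \approx -0.71023$)
$v{\left(l \right)} = - 9 l$
$\frac{v{\left(X \right)}}{-25134} + \frac{46470}{-4246} = \frac{\left(-9\right) \left(- \frac{125}{176}\right)}{-25134} + \frac{46470}{-4246} = \frac{1125}{176} \left(- \frac{1}{25134}\right) + 46470 \left(- \frac{1}{4246}\right) = - \frac{375}{1474528} - \frac{23235}{2123} = - \frac{3114677655}{284583904}$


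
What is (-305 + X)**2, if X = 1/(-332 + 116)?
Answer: 4340306161/46656 ≈ 93028.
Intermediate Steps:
X = -1/216 (X = 1/(-216) = -1/216 ≈ -0.0046296)
(-305 + X)**2 = (-305 - 1/216)**2 = (-65881/216)**2 = 4340306161/46656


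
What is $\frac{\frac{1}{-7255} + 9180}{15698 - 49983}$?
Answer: $- \frac{66600899}{248737675} \approx -0.26776$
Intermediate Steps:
$\frac{\frac{1}{-7255} + 9180}{15698 - 49983} = \frac{- \frac{1}{7255} + 9180}{-34285} = \frac{66600899}{7255} \left(- \frac{1}{34285}\right) = - \frac{66600899}{248737675}$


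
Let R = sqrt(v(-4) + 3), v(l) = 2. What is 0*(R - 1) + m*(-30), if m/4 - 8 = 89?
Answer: -11640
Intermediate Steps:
m = 388 (m = 32 + 4*89 = 32 + 356 = 388)
R = sqrt(5) (R = sqrt(2 + 3) = sqrt(5) ≈ 2.2361)
0*(R - 1) + m*(-30) = 0*(sqrt(5) - 1) + 388*(-30) = 0*(-1 + sqrt(5)) - 11640 = 0 - 11640 = -11640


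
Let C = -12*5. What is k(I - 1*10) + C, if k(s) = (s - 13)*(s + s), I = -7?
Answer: 960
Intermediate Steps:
C = -60
k(s) = 2*s*(-13 + s) (k(s) = (-13 + s)*(2*s) = 2*s*(-13 + s))
k(I - 1*10) + C = 2*(-7 - 1*10)*(-13 + (-7 - 1*10)) - 60 = 2*(-7 - 10)*(-13 + (-7 - 10)) - 60 = 2*(-17)*(-13 - 17) - 60 = 2*(-17)*(-30) - 60 = 1020 - 60 = 960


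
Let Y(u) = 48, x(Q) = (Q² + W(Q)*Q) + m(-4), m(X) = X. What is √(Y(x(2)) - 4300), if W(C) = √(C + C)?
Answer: 2*I*√1063 ≈ 65.207*I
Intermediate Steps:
W(C) = √2*√C (W(C) = √(2*C) = √2*√C)
x(Q) = -4 + Q² + √2*Q^(3/2) (x(Q) = (Q² + (√2*√Q)*Q) - 4 = (Q² + √2*Q^(3/2)) - 4 = -4 + Q² + √2*Q^(3/2))
√(Y(x(2)) - 4300) = √(48 - 4300) = √(-4252) = 2*I*√1063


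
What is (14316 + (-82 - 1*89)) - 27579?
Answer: -13434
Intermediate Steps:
(14316 + (-82 - 1*89)) - 27579 = (14316 + (-82 - 89)) - 27579 = (14316 - 171) - 27579 = 14145 - 27579 = -13434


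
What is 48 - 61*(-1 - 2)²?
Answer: -501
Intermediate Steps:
48 - 61*(-1 - 2)² = 48 - 61*(-3)² = 48 - 61*9 = 48 - 549 = -501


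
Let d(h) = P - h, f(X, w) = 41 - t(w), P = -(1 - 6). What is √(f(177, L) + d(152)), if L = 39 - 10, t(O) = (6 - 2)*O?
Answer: I*√222 ≈ 14.9*I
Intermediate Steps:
t(O) = 4*O
P = 5 (P = -1*(-5) = 5)
L = 29
f(X, w) = 41 - 4*w
d(h) = 5 - h
√(f(177, L) + d(152)) = √((41 - 4*29) + (5 - 1*152)) = √((41 - 116) + (5 - 152)) = √(-75 - 147) = √(-222) = I*√222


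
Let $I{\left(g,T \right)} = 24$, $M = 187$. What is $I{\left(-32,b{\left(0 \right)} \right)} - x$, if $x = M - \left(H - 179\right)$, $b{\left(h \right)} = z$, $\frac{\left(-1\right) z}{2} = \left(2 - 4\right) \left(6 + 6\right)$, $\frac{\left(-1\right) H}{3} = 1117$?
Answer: $-3693$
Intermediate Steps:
$H = -3351$ ($H = \left(-3\right) 1117 = -3351$)
$z = 48$ ($z = - 2 \left(2 - 4\right) \left(6 + 6\right) = - 2 \left(\left(-2\right) 12\right) = \left(-2\right) \left(-24\right) = 48$)
$b{\left(h \right)} = 48$
$x = 3717$ ($x = 187 - \left(-3351 - 179\right) = 187 - -3530 = 187 + 3530 = 3717$)
$I{\left(-32,b{\left(0 \right)} \right)} - x = 24 - 3717 = -3693$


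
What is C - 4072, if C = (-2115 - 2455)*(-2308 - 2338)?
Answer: 21228148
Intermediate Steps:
C = 21232220 (C = -4570*(-4646) = 21232220)
C - 4072 = 21232220 - 4072 = 21228148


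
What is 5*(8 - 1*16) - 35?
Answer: -75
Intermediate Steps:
5*(8 - 1*16) - 35 = 5*(8 - 16) - 35 = 5*(-8) - 35 = -40 - 35 = -75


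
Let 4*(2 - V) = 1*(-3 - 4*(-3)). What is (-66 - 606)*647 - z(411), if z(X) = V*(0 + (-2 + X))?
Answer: -1738727/4 ≈ -4.3468e+5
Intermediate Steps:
V = -¼ (V = 2 - (-3 - 4*(-3))/4 = 2 - (-3 + 12)/4 = 2 - 9/4 = -¼ ≈ -0.25000)
z(X) = ½ - X/4 (z(X) = -(0 + (-2 + X))/4 = -(-2 + X)/4 = ½ - X/4)
(-66 - 606)*647 - z(411) = (-66 - 606)*647 - (½ - ¼*411) = -672*647 - (½ - 411/4) = -434784 - 1*(-409/4) = -434784 + 409/4 = -1738727/4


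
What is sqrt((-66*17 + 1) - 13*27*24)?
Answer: I*sqrt(9545) ≈ 97.698*I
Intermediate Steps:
sqrt((-66*17 + 1) - 13*27*24) = sqrt((-1122 + 1) - 351*24) = sqrt(-1121 - 8424) = sqrt(-9545) = I*sqrt(9545)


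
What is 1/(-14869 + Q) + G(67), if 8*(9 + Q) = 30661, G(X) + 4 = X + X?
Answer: 11487182/88363 ≈ 130.00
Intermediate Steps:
G(X) = -4 + 2*X (G(X) = -4 + (X + X) = -4 + 2*X)
Q = 30589/8 (Q = -9 + (1/8)*30661 = -9 + 30661/8 = 30589/8 ≈ 3823.6)
1/(-14869 + Q) + G(67) = 1/(-14869 + 30589/8) + (-4 + 2*67) = 1/(-88363/8) + (-4 + 134) = -8/88363 + 130 = 11487182/88363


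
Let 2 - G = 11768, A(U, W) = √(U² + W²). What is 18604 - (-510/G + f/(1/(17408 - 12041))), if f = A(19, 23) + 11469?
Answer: -120671152844/1961 - 5367*√890 ≈ -6.1696e+7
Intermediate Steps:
G = -11766 (G = 2 - 1*11768 = 2 - 11768 = -11766)
f = 11469 + √890 (f = √(19² + 23²) + 11469 = √(361 + 529) + 11469 = √890 + 11469 = 11469 + √890 ≈ 11499.)
18604 - (-510/G + f/(1/(17408 - 12041))) = 18604 - (-510/(-11766) + (11469 + √890)/(1/(17408 - 12041))) = 18604 - (-510*(-1/11766) + (11469 + √890)/(1/5367)) = 18604 - (85/1961 + (11469 + √890)/(1/5367)) = 18604 - (85/1961 + (11469 + √890)*5367) = 18604 - (85/1961 + (61554123 + 5367*√890)) = 18604 - (120707635288/1961 + 5367*√890) = 18604 + (-120707635288/1961 - 5367*√890) = -120671152844/1961 - 5367*√890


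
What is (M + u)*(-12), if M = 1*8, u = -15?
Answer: 84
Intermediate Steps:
M = 8
(M + u)*(-12) = (8 - 15)*(-12) = -7*(-12) = 84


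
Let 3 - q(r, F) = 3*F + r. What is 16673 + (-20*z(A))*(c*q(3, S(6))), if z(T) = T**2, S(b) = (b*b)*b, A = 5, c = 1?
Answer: 340673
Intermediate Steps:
S(b) = b**3 (S(b) = b**2*b = b**3)
q(r, F) = 3 - r - 3*F (q(r, F) = 3 - (3*F + r) = 3 - (r + 3*F) = 3 + (-r - 3*F) = 3 - r - 3*F)
16673 + (-20*z(A))*(c*q(3, S(6))) = 16673 + (-20*5**2)*(1*(3 - 1*3 - 3*6**3)) = 16673 + (-20*25)*(1*(3 - 3 - 3*216)) = 16673 - 500*(3 - 3 - 648) = 16673 - 500*(-648) = 16673 + 324000 = 340673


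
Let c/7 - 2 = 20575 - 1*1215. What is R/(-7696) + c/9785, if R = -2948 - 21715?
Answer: 1284397119/75305360 ≈ 17.056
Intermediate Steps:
c = 135534 (c = 14 + 7*(20575 - 1*1215) = 14 + 7*(20575 - 1215) = 14 + 7*19360 = 14 + 135520 = 135534)
R = -24663
R/(-7696) + c/9785 = -24663/(-7696) + 135534/9785 = -24663*(-1/7696) + 135534*(1/9785) = 24663/7696 + 135534/9785 = 1284397119/75305360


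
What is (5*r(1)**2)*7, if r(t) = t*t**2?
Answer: 35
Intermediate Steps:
r(t) = t**3
(5*r(1)**2)*7 = (5*(1**3)**2)*7 = (5*1**2)*7 = (5*1)*7 = 5*7 = 35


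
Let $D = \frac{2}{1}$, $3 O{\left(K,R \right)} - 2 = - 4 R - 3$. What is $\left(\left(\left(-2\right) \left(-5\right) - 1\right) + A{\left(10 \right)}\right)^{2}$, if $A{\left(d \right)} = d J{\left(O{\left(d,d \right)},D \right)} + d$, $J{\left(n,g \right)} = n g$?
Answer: $\frac{582169}{9} \approx 64685.0$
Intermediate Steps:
$O{\left(K,R \right)} = - \frac{1}{3} - \frac{4 R}{3}$ ($O{\left(K,R \right)} = \frac{2}{3} + \frac{- 4 R - 3}{3} = \frac{2}{3} + \frac{-3 - 4 R}{3} = \frac{2}{3} - \left(1 + \frac{4 R}{3}\right) = - \frac{1}{3} - \frac{4 R}{3}$)
$D = 2$ ($D = 2 \cdot 1 = 2$)
$J{\left(n,g \right)} = g n$
$A{\left(d \right)} = d + d \left(- \frac{2}{3} - \frac{8 d}{3}\right)$ ($A{\left(d \right)} = d 2 \left(- \frac{1}{3} - \frac{4 d}{3}\right) + d = d \left(- \frac{2}{3} - \frac{8 d}{3}\right) + d = d + d \left(- \frac{2}{3} - \frac{8 d}{3}\right)$)
$\left(\left(\left(-2\right) \left(-5\right) - 1\right) + A{\left(10 \right)}\right)^{2} = \left(\left(\left(-2\right) \left(-5\right) - 1\right) + \frac{1}{3} \cdot 10 \left(1 - 80\right)\right)^{2} = \left(\left(10 - 1\right) + \frac{1}{3} \cdot 10 \left(1 - 80\right)\right)^{2} = \left(9 + \frac{1}{3} \cdot 10 \left(-79\right)\right)^{2} = \left(9 - \frac{790}{3}\right)^{2} = \left(- \frac{763}{3}\right)^{2} = \frac{582169}{9}$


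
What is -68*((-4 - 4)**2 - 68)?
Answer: 272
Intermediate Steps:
-68*((-4 - 4)**2 - 68) = -68*((-8)**2 - 68) = -68*(64 - 68) = -68*(-4) = 272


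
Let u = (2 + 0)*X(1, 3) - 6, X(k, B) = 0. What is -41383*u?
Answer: 248298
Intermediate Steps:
u = -6 (u = (2 + 0)*0 - 6 = 2*0 - 6 = 0 - 6 = -6)
-41383*u = -41383*(-6) = 248298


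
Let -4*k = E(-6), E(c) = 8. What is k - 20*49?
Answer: -982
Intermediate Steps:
k = -2 (k = -1/4*8 = -2)
k - 20*49 = -2 - 20*49 = -2 - 980 = -982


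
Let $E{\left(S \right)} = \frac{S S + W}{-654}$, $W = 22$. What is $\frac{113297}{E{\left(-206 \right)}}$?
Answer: $- \frac{37048119}{21229} \approx -1745.2$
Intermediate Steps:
$E{\left(S \right)} = - \frac{11}{327} - \frac{S^{2}}{654}$ ($E{\left(S \right)} = \frac{S S + 22}{-654} = \left(S^{2} + 22\right) \left(- \frac{1}{654}\right) = \left(22 + S^{2}\right) \left(- \frac{1}{654}\right) = - \frac{11}{327} - \frac{S^{2}}{654}$)
$\frac{113297}{E{\left(-206 \right)}} = \frac{113297}{- \frac{11}{327} - \frac{\left(-206\right)^{2}}{654}} = \frac{113297}{- \frac{11}{327} - \frac{21218}{327}} = \frac{113297}{- \frac{21229}{327}} = 113297 \left(- \frac{327}{21229}\right) = - \frac{37048119}{21229}$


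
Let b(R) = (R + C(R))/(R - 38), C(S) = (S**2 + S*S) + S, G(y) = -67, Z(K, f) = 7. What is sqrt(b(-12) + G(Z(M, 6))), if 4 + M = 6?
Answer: I*sqrt(1807)/5 ≈ 8.5018*I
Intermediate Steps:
M = 2 (M = -4 + 6 = 2)
C(S) = S + 2*S**2 (C(S) = (S**2 + S**2) + S = 2*S**2 + S = S + 2*S**2)
b(R) = (R + R*(1 + 2*R))/(-38 + R) (b(R) = (R + R*(1 + 2*R))/(R - 38) = (R + R*(1 + 2*R))/(-38 + R))
sqrt(b(-12) + G(Z(M, 6))) = sqrt(2*(-12)*(1 - 12)/(-38 - 12) - 67) = sqrt(2*(-12)*(-11)/(-50) - 67) = sqrt(2*(-12)*(-1/50)*(-11) - 67) = sqrt(-132/25 - 67) = sqrt(-1807/25) = I*sqrt(1807)/5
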